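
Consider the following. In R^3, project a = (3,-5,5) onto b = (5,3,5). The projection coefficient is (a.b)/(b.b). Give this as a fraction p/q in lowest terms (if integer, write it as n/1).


Projection coefficient = (a . b) / (b . b)
a . b = 3*5 + (-5)*3 + 5*5
= 15 + (-15) + 25 = 25
b . b = 5^2 + 3^2 + 5^2
= 25 + 9 + 25 = 59
Coefficient = 25/59
In lowest terms: 25/59


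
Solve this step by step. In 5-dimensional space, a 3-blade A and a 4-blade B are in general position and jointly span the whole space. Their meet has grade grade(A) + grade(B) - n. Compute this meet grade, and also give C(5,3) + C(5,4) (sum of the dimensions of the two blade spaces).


Meet grade = grade(A) + grade(B) - n
= 3 + 4 - 5 = 2
C(5,3) = 10
C(5,4) = 5
dim_A + dim_B = 10 + 5 = 15


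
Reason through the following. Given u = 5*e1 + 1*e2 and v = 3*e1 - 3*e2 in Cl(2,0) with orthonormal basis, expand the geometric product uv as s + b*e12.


Expand: (5*e1 + 1*e2)(3*e1 - 3*e2)
= 5*3*e1e1 + 5*(-3)*e1e2 + 1*3*e2e1 + 1*(-3)*e2e2
Using e1^2 = e2^2 = 1, e2e1 = -e1e2:
Scalar part s = 5*3 + 1*(-3) = 15 + (-3) = 12
Bivector part b = 5*(-3) - 1*3 = -15 - 3 = -18
uv = 12 - 18*e12


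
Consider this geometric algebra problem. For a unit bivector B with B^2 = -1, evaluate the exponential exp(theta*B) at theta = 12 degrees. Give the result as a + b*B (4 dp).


For a unit bivector B with B^2 = -1, the exponential series gives
e^(theta*B) = cos(theta) + sin(theta)*B (the GA analogue of Euler's formula).
theta = 12 degrees = 0.20944 rad
cos(12 deg) = 0.9781
sin(12 deg) = 0.2079
exp(theta*B) = 0.9781 + 0.2079*B


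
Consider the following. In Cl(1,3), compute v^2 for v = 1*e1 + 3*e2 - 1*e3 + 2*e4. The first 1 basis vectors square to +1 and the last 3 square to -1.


v^2 = sum of c_i^2 * e_i^2
Positive signature terms (e_i^2 = +1): 1^2 = 1
Negative signature terms (e_j^2 = -1): 3^2 + (-1)^2 + 2^2 = 14
v^2 = 1 - 14 = -13


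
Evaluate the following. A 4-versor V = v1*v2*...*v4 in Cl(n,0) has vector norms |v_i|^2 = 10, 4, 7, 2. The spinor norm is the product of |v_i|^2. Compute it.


Spinor norm N(V) = |v1|^2 * |v2|^2 * ... * |v4|^2
= 10 * 4 * 7 * 2
Running product: 10, 40, 280, 560
N(V) = 560


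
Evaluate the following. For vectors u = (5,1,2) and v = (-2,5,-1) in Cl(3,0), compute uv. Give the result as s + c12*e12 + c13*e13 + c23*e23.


In Cl(3,0): e_i^2 = 1, e_ie_j = -e_je_i for i != j.
Scalar part = u . v = 5*(-2) + 1*5 + 2*(-1)
= -10 + 5 + (-2) = -7
e12 coeff = 5*5 - 1*(-2) = 25 - (-2) = 27
e13 coeff = 5*(-1) - 2*(-2) = -5 - (-4) = -1
e23 coeff = 1*(-1) - 2*5 = -1 - 10 = -11
uv = -7 + 27*e12 - 1*e13 - 11*e23


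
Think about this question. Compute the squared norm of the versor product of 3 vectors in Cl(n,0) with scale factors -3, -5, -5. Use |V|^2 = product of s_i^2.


Each vector v_i has |v_i|^2 = s_i^2
Squared scales: (-3)^2 = 9, (-5)^2 = 25, (-5)^2 = 25
|V|^2 = 9 * 25 * 25
= 5625


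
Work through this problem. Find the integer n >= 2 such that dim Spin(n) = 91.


dim Spin(n) = dim so(n) = n(n-1)/2.
Solve n(n-1)/2 = 91, i.e. n^2 - n - 182 = 0.
Discriminant = 1 + 8*91 = 729
n = (1 + sqrt(729))/2 = (1 + 27)/2 = 14


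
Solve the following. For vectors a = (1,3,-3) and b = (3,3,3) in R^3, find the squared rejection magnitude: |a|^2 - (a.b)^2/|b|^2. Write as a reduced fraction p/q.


|a|^2 = 1^2 + 3^2 + (-3)^2 = 19
|b|^2 = 3^2 + 3^2 + 3^2 = 27
a . b = 1*3 + 3*3 + (-3)*3 = 3
(a.b)^2 = 3^2 = 9
|rej|^2 = 19 - 9/27
= (513 - 9)/27
= 504/27
In lowest terms: 56/3


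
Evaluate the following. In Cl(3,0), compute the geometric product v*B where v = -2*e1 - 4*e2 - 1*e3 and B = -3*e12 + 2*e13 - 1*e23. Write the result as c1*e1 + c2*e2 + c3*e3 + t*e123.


vB has grade-1 (vector) and grade-3 (trivector) parts: vB = (v _| B) + (v ^ B).
Vector part <vB>_1:
  e1: -v2*b12 - v3*b13 = -(-4)*(-3) - (-1)*(2) = -10
  e2: v1*b12 - v3*b23 = (-2)*(-3) - (-1)*(-1) = 5
  e3: v1*b13 + v2*b23 = (-2)*(2) + (-4)*(-1) = 0
Trivector part <vB>_3:
  e123: v1*b23 - v2*b13 + v3*b12 = (-2)*(-1) - (-4)*(2) + (-1)*(-3) = 13
vB = -10*e1 + 5*e2 + 0*e3 + 13*e123


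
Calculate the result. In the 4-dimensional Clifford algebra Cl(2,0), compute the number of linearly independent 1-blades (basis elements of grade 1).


Number of grade-k basis blades in Cl(p,q) with n = p + q is C(n, k).
n = 2 + 0 = 2
C(2, 1) = 2! / (1! * 1!)
= 2 / (1 * 1)
= 2


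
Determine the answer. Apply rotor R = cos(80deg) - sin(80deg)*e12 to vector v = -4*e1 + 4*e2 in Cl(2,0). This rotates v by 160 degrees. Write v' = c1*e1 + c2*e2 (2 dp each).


Rotor R = cos(80deg) - sin(80deg)*e12
Rotation angle theta = 2 * 80 = 160 degrees
v' = R*v*~R rotates v by theta.
cos(160deg) = -0.9397, sin(160deg) = 0.3420
v'_1 = -4*cos(160deg) - 4*sin(160deg)
= -4*(-0.9397) - 4*0.3420
= 2.39
v'_2 = -4*sin(160deg) + 4*cos(160deg)
= -4*0.3420 + 4*(-0.9397)
= -5.13
v' = 2.39*e1 - 5.13*e2


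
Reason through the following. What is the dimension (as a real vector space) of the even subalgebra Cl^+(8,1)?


Even subalgebra dimension = 2^(n-1)
n = 8 + 1 = 9
2^(9 - 1) = 2^8 = 256
Verification: sum of C(9,k) for even k = 1 + 36 + 126 + 84 + 9 = 256
Result = 256


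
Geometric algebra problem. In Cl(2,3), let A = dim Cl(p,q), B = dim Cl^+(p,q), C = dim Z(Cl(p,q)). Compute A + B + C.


n = 2 + 3 = 5
Total dim = 2^5 = 32
Even subalgebra dim = 2^4 = 16
n is odd, so center dim = 2
Sum = 32 + 16 + 2 = 50


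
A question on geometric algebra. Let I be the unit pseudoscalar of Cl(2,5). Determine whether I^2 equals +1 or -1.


The pseudoscalar I = e1...e_n (product of all n generators) of Cl(p,q) satisfies I^2 = (-1)^(q + n(n-1)/2).
p = 2, q = 5, n = p + q = 7
n(n-1)/2 = 7 * 6 / 2 = 21
Exponent = q + n(n-1)/2 = 5 + 21 = 26
I^2 = (-1)^26 = +1


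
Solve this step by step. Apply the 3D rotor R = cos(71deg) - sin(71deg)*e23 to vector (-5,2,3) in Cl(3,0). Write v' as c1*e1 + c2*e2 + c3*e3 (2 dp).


Rotor R = cos(71deg) - sin(71deg)*e23
Rotation angle theta = 2 * 71 = 142 degrees in the e23 plane (e2 -> e3).
The component perpendicular to the plane (e1) is invariant: v'_1 = v1 = -5.00
cos(142deg) = -0.7880, sin(142deg) = 0.6157
v'_2 = v2*cos(theta) - v3*sin(theta) = 2*(-0.7880) - 3*0.6157 = -3.42
v'_3 = v2*sin(theta) + v3*cos(theta) = 2*0.6157 + 3*(-0.7880) = -1.13
v' = -5.00*e1 - 3.42*e2 - 1.13*e3


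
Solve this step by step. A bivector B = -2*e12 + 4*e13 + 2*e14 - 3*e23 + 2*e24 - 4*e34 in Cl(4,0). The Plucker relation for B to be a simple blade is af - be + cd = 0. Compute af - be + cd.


Plucker relation: af - be + cd
a*f = (-2)*(-4) = 8
b*e = 4*2 = 8
c*d = 2*(-3) = -6
af - be + cd = 8 - 8 + (-6)
= -6


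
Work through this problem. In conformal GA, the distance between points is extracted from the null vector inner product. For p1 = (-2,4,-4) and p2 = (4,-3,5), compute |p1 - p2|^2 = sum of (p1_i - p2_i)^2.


p1 - p2 = (-6, 7, -9)
|p1 - p2|^2 = (-6)^2 + 7^2 + (-9)^2
= 36 + 49 + 81
= 166


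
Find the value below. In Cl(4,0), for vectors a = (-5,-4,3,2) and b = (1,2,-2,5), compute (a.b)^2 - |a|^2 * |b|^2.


a . b = (-5)*1 + (-4)*2 + 3*(-2) + 2*5
= -5 + (-8) + (-6) + 10 = -9
|a|^2 = (-5)^2 + (-4)^2 + 3^2 + 2^2 = 54
|b|^2 = 1^2 + 2^2 + (-2)^2 + 5^2 = 34
(a.b)^2 = (-9)^2 = 81
|a|^2 * |b|^2 = 54 * 34 = 1836
Result = 81 - 1836 = -1755


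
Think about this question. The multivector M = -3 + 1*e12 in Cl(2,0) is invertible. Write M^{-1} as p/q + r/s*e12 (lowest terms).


M = -3 + 1*e12, where e12^2 = -1.
Since M commutes with its reverse ~M = a - b*e12, M * ~M = a^2 - b^2*e12^2 = a^2 + b^2.
So M^{-1} = ~M / (a^2 + b^2) = (a - b*e12)/(a^2 + b^2).
a^2 + b^2 = 9 + 1 = 10
Scalar part = -3/10 = -3/10
Bivector coeff = -1/10 = -1/10
M^{-1} = -3/10 - 1/10*e12


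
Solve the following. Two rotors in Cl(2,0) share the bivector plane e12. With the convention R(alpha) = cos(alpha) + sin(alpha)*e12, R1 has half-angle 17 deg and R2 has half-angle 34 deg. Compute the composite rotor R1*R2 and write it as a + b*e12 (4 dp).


Same-plane rotors commute and their half-angles add:
R1*R2 = cos(a1 + a2) + sin(a1 + a2)*e12.
a1 + a2 = 17 + 34 = 51 deg
cos(51 deg) = 0.6293
sin(51 deg) = 0.7771
R1*R2 = 0.6293 + 0.7771*e12


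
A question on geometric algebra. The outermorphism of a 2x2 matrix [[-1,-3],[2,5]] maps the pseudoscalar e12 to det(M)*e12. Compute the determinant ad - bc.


The outermorphism of a linear map f sends e1^e2 to f(e1)^f(e2).
f(e1) = -1*e1 + 2*e2
f(e2) = -3*e1 + 5*e2
f(e1) ^ f(e2) = (-1*e1 + 2*e2) ^ (-3*e1 + 5*e2)
= (-1)*5*e12 + 2*(-3)*e21
= (-5 - (-6))*e12
= 1*e12
Coefficient = 1


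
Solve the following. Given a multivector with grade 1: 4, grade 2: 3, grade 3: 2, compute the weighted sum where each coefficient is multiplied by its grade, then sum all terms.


Grade-weighted sum = sum of grade_k * coefficient_k
1*4 = 4
2*3 = 6
3*2 = 6
Total = 4 + 6 + 6 = 16


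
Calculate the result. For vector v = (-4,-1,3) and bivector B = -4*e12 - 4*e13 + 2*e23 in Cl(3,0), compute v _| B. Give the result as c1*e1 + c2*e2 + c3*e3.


Left contraction v _| B = <vB>_1 (grade-1 part of the geometric product vB).
Using e1_|e12 = e2, e2_|e12 = -e1, e1_|e13 = e3, e3_|e13 = -e1, e2_|e23 = e3, e3_|e23 = -e2:
e1 coeff: -v2*b12 - v3*b13 = -(-1)*(-4) - (3)*(-4) = 8
e2 coeff: v1*b12 - v3*b23 = (-4)*(-4) - (3)*(2) = 10
e3 coeff: v1*b13 + v2*b23 = (-4)*(-4) + (-1)*(2) = 14
v _| B = 8*e1 + 10*e2 + 14*e3


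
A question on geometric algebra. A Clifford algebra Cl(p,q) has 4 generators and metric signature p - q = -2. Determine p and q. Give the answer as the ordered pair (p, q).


We need p + q = 4 and p - q = -2.
Adding: 2p = 4 + (-2) = 2, so p = 1.
Then q = 4 - 1 = 3.
(p, q) = (1, 3)


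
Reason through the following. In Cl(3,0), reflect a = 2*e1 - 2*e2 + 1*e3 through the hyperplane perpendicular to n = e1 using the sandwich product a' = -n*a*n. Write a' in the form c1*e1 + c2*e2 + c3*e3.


Reflection formula: a' = -n*a*n, with n = e1 (unit vector, n^2 = 1).
For reflection through hyperplane perp to e1:
The component along e1 flips sign, others stay.
a = (2, -2, 1)
a' = (-2, -2, 1)
a' = -2*e1 - 2*e2 + 1*e3


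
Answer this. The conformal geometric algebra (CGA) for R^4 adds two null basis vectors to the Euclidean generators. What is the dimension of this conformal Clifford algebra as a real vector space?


The conformal model of R^4 uses Cl(5,1): the 4 Euclidean generators plus two extra orthogonal generators e+ (e+^2 = +1) and e- (e-^2 = -1), from which the null vectors e0, einf are built.
Number of generators m = 4 + 2 = 6.
dim Cl(p,q) = 2^m = 2^6 = 64


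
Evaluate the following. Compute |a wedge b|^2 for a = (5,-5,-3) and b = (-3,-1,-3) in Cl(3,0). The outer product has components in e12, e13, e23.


a wedge b = (a1*b2 - a2*b1)*e12 + (a1*b3 - a3*b1)*e13 + (a2*b3 - a3*b2)*e23
e12 coeff: 5*(-1) - (-5)*(-3) = -5 - 15 = -20
e13 coeff: 5*(-3) - (-3)*(-3) = -15 - 9 = -24
e23 coeff: (-5)*(-3) - (-3)*(-1) = 15 - 3 = 12
|a wedge b|^2 = (-20)^2 + (-24)^2 + 12^2
= 400 + 576 + 144
= 1120


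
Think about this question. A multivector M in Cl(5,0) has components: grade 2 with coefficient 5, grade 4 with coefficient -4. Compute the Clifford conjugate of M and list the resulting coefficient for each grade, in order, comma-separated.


Clifford conjugate sign for grade k: (-1)^(k(k+1)/2)
Grade 2: (-1)^(2*3/2) = (-1)^3 = -1, coeff 5 -> -5
Grade 4: (-1)^(4*5/2) = (-1)^10 = 1, coeff -4 -> -4
Conjugated coefficients: -5, -4


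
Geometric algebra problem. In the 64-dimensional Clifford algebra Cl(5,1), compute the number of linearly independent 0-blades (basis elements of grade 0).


Number of grade-k basis blades in Cl(p,q) with n = p + q is C(n, k).
n = 5 + 1 = 6
C(6, 0) = 6! / (0! * 6!)
= 720 / (1 * 720)
= 1


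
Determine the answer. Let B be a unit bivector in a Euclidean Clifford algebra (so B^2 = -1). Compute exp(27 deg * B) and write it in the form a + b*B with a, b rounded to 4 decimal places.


For a unit bivector B with B^2 = -1, the exponential series gives
e^(theta*B) = cos(theta) + sin(theta)*B (the GA analogue of Euler's formula).
theta = 27 degrees = 0.471239 rad
cos(27 deg) = 0.8910
sin(27 deg) = 0.4540
exp(theta*B) = 0.8910 + 0.4540*B


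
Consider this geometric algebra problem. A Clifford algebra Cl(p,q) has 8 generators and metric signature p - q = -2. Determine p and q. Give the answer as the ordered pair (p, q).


We need p + q = 8 and p - q = -2.
Adding: 2p = 8 + (-2) = 6, so p = 3.
Then q = 8 - 3 = 5.
(p, q) = (3, 5)


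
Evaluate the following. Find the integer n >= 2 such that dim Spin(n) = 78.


dim Spin(n) = dim so(n) = n(n-1)/2.
Solve n(n-1)/2 = 78, i.e. n^2 - n - 156 = 0.
Discriminant = 1 + 8*78 = 625
n = (1 + sqrt(625))/2 = (1 + 25)/2 = 13


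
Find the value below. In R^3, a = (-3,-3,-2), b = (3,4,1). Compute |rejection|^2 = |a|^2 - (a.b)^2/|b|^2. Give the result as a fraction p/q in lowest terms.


|a|^2 = (-3)^2 + (-3)^2 + (-2)^2 = 22
|b|^2 = 3^2 + 4^2 + 1^2 = 26
a . b = (-3)*3 + (-3)*4 + (-2)*1 = -23
(a.b)^2 = (-23)^2 = 529
|rej|^2 = 22 - 529/26
= (572 - 529)/26
= 43/26
In lowest terms: 43/26


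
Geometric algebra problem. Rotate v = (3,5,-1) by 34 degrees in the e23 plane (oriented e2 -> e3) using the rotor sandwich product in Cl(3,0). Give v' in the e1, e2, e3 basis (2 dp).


Rotor R = cos(17deg) - sin(17deg)*e23
Rotation angle theta = 2 * 17 = 34 degrees in the e23 plane (e2 -> e3).
The component perpendicular to the plane (e1) is invariant: v'_1 = v1 = 3.00
cos(34deg) = 0.8290, sin(34deg) = 0.5592
v'_2 = v2*cos(theta) - v3*sin(theta) = 5*0.8290 - (-1)*0.5592 = 4.70
v'_3 = v2*sin(theta) + v3*cos(theta) = 5*0.5592 + (-1)*0.8290 = 1.97
v' = 3.00*e1 + 4.70*e2 + 1.97*e3


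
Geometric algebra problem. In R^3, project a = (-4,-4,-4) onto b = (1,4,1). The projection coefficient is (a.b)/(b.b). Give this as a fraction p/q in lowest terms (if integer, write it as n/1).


Projection coefficient = (a . b) / (b . b)
a . b = (-4)*1 + (-4)*4 + (-4)*1
= -4 + (-16) + (-4) = -24
b . b = 1^2 + 4^2 + 1^2
= 1 + 16 + 1 = 18
Coefficient = -24/18
In lowest terms: -4/3


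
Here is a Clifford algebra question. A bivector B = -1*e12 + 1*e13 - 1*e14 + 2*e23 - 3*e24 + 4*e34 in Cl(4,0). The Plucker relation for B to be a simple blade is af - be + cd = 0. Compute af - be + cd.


Plucker relation: af - be + cd
a*f = (-1)*4 = -4
b*e = 1*(-3) = -3
c*d = (-1)*2 = -2
af - be + cd = -4 - (-3) + (-2)
= -3


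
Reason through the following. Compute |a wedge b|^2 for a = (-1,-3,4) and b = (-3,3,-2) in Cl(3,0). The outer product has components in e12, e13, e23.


a wedge b = (a1*b2 - a2*b1)*e12 + (a1*b3 - a3*b1)*e13 + (a2*b3 - a3*b2)*e23
e12 coeff: (-1)*3 - (-3)*(-3) = -3 - 9 = -12
e13 coeff: (-1)*(-2) - 4*(-3) = 2 - (-12) = 14
e23 coeff: (-3)*(-2) - 4*3 = 6 - 12 = -6
|a wedge b|^2 = (-12)^2 + 14^2 + (-6)^2
= 144 + 196 + 36
= 376


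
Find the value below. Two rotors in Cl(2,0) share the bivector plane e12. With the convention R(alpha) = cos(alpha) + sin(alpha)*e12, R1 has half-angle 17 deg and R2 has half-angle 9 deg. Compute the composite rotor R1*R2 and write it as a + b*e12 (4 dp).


Same-plane rotors commute and their half-angles add:
R1*R2 = cos(a1 + a2) + sin(a1 + a2)*e12.
a1 + a2 = 17 + 9 = 26 deg
cos(26 deg) = 0.8988
sin(26 deg) = 0.4384
R1*R2 = 0.8988 + 0.4384*e12


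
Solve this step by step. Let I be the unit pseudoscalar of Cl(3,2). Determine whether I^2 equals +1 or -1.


The pseudoscalar I = e1...e_n (product of all n generators) of Cl(p,q) satisfies I^2 = (-1)^(q + n(n-1)/2).
p = 3, q = 2, n = p + q = 5
n(n-1)/2 = 5 * 4 / 2 = 10
Exponent = q + n(n-1)/2 = 2 + 10 = 12
I^2 = (-1)^12 = +1


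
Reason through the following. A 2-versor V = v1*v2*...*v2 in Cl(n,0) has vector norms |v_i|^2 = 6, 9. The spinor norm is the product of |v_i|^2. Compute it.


Spinor norm N(V) = |v1|^2 * |v2|^2 * ... * |v2|^2
= 6 * 9
Running product: 6, 54
N(V) = 54


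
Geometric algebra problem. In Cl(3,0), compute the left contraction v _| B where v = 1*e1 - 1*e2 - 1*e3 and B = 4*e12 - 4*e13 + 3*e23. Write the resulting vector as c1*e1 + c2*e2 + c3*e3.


Left contraction v _| B = <vB>_1 (grade-1 part of the geometric product vB).
Using e1_|e12 = e2, e2_|e12 = -e1, e1_|e13 = e3, e3_|e13 = -e1, e2_|e23 = e3, e3_|e23 = -e2:
e1 coeff: -v2*b12 - v3*b13 = -(-1)*(4) - (-1)*(-4) = 0
e2 coeff: v1*b12 - v3*b23 = (1)*(4) - (-1)*(3) = 7
e3 coeff: v1*b13 + v2*b23 = (1)*(-4) + (-1)*(3) = -7
v _| B = 0*e1 + 7*e2 - 7*e3


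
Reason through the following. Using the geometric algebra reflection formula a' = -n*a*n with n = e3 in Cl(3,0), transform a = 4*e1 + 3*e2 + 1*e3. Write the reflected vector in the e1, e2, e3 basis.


Reflection formula: a' = -n*a*n, with n = e3 (unit vector, n^2 = 1).
For reflection through hyperplane perp to e3:
The component along e3 flips sign, others stay.
a = (4, 3, 1)
a' = (4, 3, -1)
a' = 4*e1 + 3*e2 - 1*e3


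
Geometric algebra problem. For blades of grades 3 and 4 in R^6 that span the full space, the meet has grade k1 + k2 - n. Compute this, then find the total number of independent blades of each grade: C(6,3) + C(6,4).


Meet grade = grade(A) + grade(B) - n
= 3 + 4 - 6 = 1
C(6,3) = 20
C(6,4) = 15
dim_A + dim_B = 20 + 15 = 35


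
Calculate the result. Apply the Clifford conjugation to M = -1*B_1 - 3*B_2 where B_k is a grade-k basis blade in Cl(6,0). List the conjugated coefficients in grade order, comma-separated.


Clifford conjugate sign for grade k: (-1)^(k(k+1)/2)
Grade 1: (-1)^(1*2/2) = (-1)^1 = -1, coeff -1 -> 1
Grade 2: (-1)^(2*3/2) = (-1)^3 = -1, coeff -3 -> 3
Conjugated coefficients: 1, 3


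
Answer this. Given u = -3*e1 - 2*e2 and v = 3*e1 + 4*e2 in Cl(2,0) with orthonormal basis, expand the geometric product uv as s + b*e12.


Expand: (-3*e1 - 2*e2)(3*e1 + 4*e2)
= (-3)*3*e1e1 + (-3)*4*e1e2 + (-2)*3*e2e1 + (-2)*4*e2e2
Using e1^2 = e2^2 = 1, e2e1 = -e1e2:
Scalar part s = (-3)*3 + (-2)*4 = -9 + (-8) = -17
Bivector part b = (-3)*4 - (-2)*3 = -12 - (-6) = -6
uv = -17 - 6*e12


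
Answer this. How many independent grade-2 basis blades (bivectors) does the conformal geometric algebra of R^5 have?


The conformal model of R^5 uses Cl(6,1) with m = 5 + 2 = 7 generators.
Number of grade-2 blades = C(m, 2) = C(7, 2)
= 7*6/2 = 21


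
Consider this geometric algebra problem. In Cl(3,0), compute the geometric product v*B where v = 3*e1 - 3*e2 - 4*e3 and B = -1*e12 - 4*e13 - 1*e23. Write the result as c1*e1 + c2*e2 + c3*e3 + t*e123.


vB has grade-1 (vector) and grade-3 (trivector) parts: vB = (v _| B) + (v ^ B).
Vector part <vB>_1:
  e1: -v2*b12 - v3*b13 = -(-3)*(-1) - (-4)*(-4) = -19
  e2: v1*b12 - v3*b23 = (3)*(-1) - (-4)*(-1) = -7
  e3: v1*b13 + v2*b23 = (3)*(-4) + (-3)*(-1) = -9
Trivector part <vB>_3:
  e123: v1*b23 - v2*b13 + v3*b12 = (3)*(-1) - (-3)*(-4) + (-4)*(-1) = -11
vB = -19*e1 - 7*e2 - 9*e3 - 11*e123


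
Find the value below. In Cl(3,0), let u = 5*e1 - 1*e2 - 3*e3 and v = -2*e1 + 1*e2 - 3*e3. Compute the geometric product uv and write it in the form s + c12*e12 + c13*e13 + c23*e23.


In Cl(3,0): e_i^2 = 1, e_ie_j = -e_je_i for i != j.
Scalar part = u . v = 5*(-2) + (-1)*1 + (-3)*(-3)
= -10 + (-1) + 9 = -2
e12 coeff = 5*1 - (-1)*(-2) = 5 - 2 = 3
e13 coeff = 5*(-3) - (-3)*(-2) = -15 - 6 = -21
e23 coeff = (-1)*(-3) - (-3)*1 = 3 - (-3) = 6
uv = -2 + 3*e12 - 21*e13 + 6*e23


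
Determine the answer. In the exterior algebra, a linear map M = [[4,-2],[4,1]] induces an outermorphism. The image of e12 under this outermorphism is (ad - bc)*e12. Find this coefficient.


The outermorphism of a linear map f sends e1^e2 to f(e1)^f(e2).
f(e1) = 4*e1 + 4*e2
f(e2) = -2*e1 + 1*e2
f(e1) ^ f(e2) = (4*e1 + 4*e2) ^ (-2*e1 + 1*e2)
= 4*1*e12 + 4*(-2)*e21
= (4 - (-8))*e12
= 12*e12
Coefficient = 12


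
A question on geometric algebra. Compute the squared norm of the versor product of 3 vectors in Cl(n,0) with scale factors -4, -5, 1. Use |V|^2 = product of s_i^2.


Each vector v_i has |v_i|^2 = s_i^2
Squared scales: (-4)^2 = 16, (-5)^2 = 25, 1^2 = 1
|V|^2 = 16 * 25 * 1
= 400


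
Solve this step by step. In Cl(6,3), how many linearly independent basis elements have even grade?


Even subalgebra dimension = 2^(n-1)
n = 6 + 3 = 9
2^(9 - 1) = 2^8 = 256
Verification: sum of C(9,k) for even k = 1 + 36 + 126 + 84 + 9 = 256
Result = 256


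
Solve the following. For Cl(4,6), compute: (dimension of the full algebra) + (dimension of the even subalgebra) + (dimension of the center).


n = 4 + 6 = 10
Total dim = 2^10 = 1024
Even subalgebra dim = 2^9 = 512
n is even, so center dim = 1
Sum = 1024 + 512 + 1 = 1537


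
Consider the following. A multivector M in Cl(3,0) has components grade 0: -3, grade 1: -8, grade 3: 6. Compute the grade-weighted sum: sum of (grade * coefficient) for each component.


Grade-weighted sum = sum of grade_k * coefficient_k
0*(-3) = 0
1*(-8) = -8
3*6 = 18
Total = 0 + (-8) + 18 = 10


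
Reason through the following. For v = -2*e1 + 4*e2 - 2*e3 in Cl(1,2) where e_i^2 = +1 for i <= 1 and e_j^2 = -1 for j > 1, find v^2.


v^2 = sum of c_i^2 * e_i^2
Positive signature terms (e_i^2 = +1): (-2)^2 = 4
Negative signature terms (e_j^2 = -1): 4^2 + (-2)^2 = 20
v^2 = 4 - 20 = -16


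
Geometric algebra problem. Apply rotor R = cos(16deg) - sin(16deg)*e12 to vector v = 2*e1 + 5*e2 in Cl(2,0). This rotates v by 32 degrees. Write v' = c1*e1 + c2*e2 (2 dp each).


Rotor R = cos(16deg) - sin(16deg)*e12
Rotation angle theta = 2 * 16 = 32 degrees
v' = R*v*~R rotates v by theta.
cos(32deg) = 0.8480, sin(32deg) = 0.5299
v'_1 = 2*cos(32deg) - 5*sin(32deg)
= 2*0.8480 - 5*0.5299
= -0.95
v'_2 = 2*sin(32deg) + 5*cos(32deg)
= 2*0.5299 + 5*0.8480
= 5.30
v' = -0.95*e1 + 5.30*e2


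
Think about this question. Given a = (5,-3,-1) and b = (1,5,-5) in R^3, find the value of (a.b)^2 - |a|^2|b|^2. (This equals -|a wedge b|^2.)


a . b = 5*1 + (-3)*5 + (-1)*(-5)
= 5 + (-15) + 5 = -5
|a|^2 = 5^2 + (-3)^2 + (-1)^2 = 35
|b|^2 = 1^2 + 5^2 + (-5)^2 = 51
(a.b)^2 = (-5)^2 = 25
|a|^2 * |b|^2 = 35 * 51 = 1785
Result = 25 - 1785 = -1760


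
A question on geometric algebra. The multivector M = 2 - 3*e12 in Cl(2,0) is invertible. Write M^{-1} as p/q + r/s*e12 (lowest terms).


M = 2 - 3*e12, where e12^2 = -1.
Since M commutes with its reverse ~M = a - b*e12, M * ~M = a^2 - b^2*e12^2 = a^2 + b^2.
So M^{-1} = ~M / (a^2 + b^2) = (a - b*e12)/(a^2 + b^2).
a^2 + b^2 = 4 + 9 = 13
Scalar part = 2/13 = 2/13
Bivector coeff = 3/13 = 3/13
M^{-1} = 2/13 + 3/13*e12


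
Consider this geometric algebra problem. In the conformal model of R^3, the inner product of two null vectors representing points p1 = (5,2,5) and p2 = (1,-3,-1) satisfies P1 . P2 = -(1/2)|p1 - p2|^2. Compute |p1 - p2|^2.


p1 - p2 = (4, 5, 6)
|p1 - p2|^2 = 4^2 + 5^2 + 6^2
= 16 + 25 + 36
= 77


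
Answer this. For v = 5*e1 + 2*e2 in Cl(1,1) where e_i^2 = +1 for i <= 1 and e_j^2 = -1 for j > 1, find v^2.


v^2 = sum of c_i^2 * e_i^2
Positive signature terms (e_i^2 = +1): 5^2 = 25
Negative signature terms (e_j^2 = -1): 2^2 = 4
v^2 = 25 - 4 = 21


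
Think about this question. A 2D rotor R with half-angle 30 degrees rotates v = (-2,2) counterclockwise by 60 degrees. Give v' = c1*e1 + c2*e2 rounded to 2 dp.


Rotor R = cos(30deg) - sin(30deg)*e12
Rotation angle theta = 2 * 30 = 60 degrees
v' = R*v*~R rotates v by theta.
cos(60deg) = 0.5000, sin(60deg) = 0.8660
v'_1 = -2*cos(60deg) - 2*sin(60deg)
= -2*0.5000 - 2*0.8660
= -2.73
v'_2 = -2*sin(60deg) + 2*cos(60deg)
= -2*0.8660 + 2*0.5000
= -0.73
v' = -2.73*e1 - 0.73*e2


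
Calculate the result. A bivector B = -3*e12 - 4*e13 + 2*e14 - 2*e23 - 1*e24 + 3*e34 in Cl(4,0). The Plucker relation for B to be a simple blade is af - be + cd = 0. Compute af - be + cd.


Plucker relation: af - be + cd
a*f = (-3)*3 = -9
b*e = (-4)*(-1) = 4
c*d = 2*(-2) = -4
af - be + cd = -9 - 4 + (-4)
= -17


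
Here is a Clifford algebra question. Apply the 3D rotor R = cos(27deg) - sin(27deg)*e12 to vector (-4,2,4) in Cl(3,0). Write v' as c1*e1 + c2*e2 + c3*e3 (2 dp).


Rotor R = cos(27deg) - sin(27deg)*e12
Rotation angle theta = 2 * 27 = 54 degrees in the e12 plane (e1 -> e2).
The component perpendicular to the plane (e3) is invariant: v'_3 = v3 = 4.00
cos(54deg) = 0.5878, sin(54deg) = 0.8090
v'_1 = v1*cos(theta) - v2*sin(theta) = -4*0.5878 - 2*0.8090 = -3.97
v'_2 = v1*sin(theta) + v2*cos(theta) = -4*0.8090 + 2*0.5878 = -2.06
v' = -3.97*e1 - 2.06*e2 + 4.00*e3


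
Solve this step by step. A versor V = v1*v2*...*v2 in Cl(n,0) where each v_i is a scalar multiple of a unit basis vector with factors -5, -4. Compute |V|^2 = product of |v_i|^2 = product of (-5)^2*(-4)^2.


Each vector v_i has |v_i|^2 = s_i^2
Squared scales: (-5)^2 = 25, (-4)^2 = 16
|V|^2 = 25 * 16
= 400


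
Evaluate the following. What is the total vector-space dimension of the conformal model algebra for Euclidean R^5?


The conformal model of R^5 uses Cl(6,1): the 5 Euclidean generators plus two extra orthogonal generators e+ (e+^2 = +1) and e- (e-^2 = -1), from which the null vectors e0, einf are built.
Number of generators m = 5 + 2 = 7.
dim Cl(p,q) = 2^m = 2^7 = 128


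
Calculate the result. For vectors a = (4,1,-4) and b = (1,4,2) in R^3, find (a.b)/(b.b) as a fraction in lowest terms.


Projection coefficient = (a . b) / (b . b)
a . b = 4*1 + 1*4 + (-4)*2
= 4 + 4 + (-8) = 0
b . b = 1^2 + 4^2 + 2^2
= 1 + 16 + 4 = 21
Coefficient = 0/21
In lowest terms: 0/1


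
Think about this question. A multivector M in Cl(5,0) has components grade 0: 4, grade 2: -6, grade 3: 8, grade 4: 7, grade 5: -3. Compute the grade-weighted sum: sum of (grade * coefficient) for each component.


Grade-weighted sum = sum of grade_k * coefficient_k
0*4 = 0
2*(-6) = -12
3*8 = 24
4*7 = 28
5*(-3) = -15
Total = 0 + (-12) + 24 + 28 + (-15) = 25


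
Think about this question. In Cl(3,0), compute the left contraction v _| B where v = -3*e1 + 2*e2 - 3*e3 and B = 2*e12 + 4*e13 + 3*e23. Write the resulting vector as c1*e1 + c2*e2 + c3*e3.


Left contraction v _| B = <vB>_1 (grade-1 part of the geometric product vB).
Using e1_|e12 = e2, e2_|e12 = -e1, e1_|e13 = e3, e3_|e13 = -e1, e2_|e23 = e3, e3_|e23 = -e2:
e1 coeff: -v2*b12 - v3*b13 = -(2)*(2) - (-3)*(4) = 8
e2 coeff: v1*b12 - v3*b23 = (-3)*(2) - (-3)*(3) = 3
e3 coeff: v1*b13 + v2*b23 = (-3)*(4) + (2)*(3) = -6
v _| B = 8*e1 + 3*e2 - 6*e3


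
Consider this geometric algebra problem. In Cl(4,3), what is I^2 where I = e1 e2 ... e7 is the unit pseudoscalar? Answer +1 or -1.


The pseudoscalar I = e1...e_n (product of all n generators) of Cl(p,q) satisfies I^2 = (-1)^(q + n(n-1)/2).
p = 4, q = 3, n = p + q = 7
n(n-1)/2 = 7 * 6 / 2 = 21
Exponent = q + n(n-1)/2 = 3 + 21 = 24
I^2 = (-1)^24 = +1


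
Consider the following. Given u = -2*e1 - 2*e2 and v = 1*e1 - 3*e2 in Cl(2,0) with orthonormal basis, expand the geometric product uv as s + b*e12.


Expand: (-2*e1 - 2*e2)(1*e1 - 3*e2)
= (-2)*1*e1e1 + (-2)*(-3)*e1e2 + (-2)*1*e2e1 + (-2)*(-3)*e2e2
Using e1^2 = e2^2 = 1, e2e1 = -e1e2:
Scalar part s = (-2)*1 + (-2)*(-3) = -2 + 6 = 4
Bivector part b = (-2)*(-3) - (-2)*1 = 6 - (-2) = 8
uv = 4 + 8*e12


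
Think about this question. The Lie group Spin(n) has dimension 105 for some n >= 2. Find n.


dim Spin(n) = dim so(n) = n(n-1)/2.
Solve n(n-1)/2 = 105, i.e. n^2 - n - 210 = 0.
Discriminant = 1 + 8*105 = 841
n = (1 + sqrt(841))/2 = (1 + 29)/2 = 15


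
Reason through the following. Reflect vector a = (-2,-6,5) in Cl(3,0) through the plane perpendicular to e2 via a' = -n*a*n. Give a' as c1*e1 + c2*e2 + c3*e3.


Reflection formula: a' = -n*a*n, with n = e2 (unit vector, n^2 = 1).
For reflection through hyperplane perp to e2:
The component along e2 flips sign, others stay.
a = (-2, -6, 5)
a' = (-2, 6, 5)
a' = -2*e1 + 6*e2 + 5*e3


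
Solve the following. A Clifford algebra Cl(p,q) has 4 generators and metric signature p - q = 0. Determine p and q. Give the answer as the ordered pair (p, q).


We need p + q = 4 and p - q = 0.
Adding: 2p = 4 + 0 = 4, so p = 2.
Then q = 4 - 2 = 2.
(p, q) = (2, 2)


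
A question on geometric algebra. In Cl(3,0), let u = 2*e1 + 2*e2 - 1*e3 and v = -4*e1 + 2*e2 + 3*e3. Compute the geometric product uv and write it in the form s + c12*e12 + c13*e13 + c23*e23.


In Cl(3,0): e_i^2 = 1, e_ie_j = -e_je_i for i != j.
Scalar part = u . v = 2*(-4) + 2*2 + (-1)*3
= -8 + 4 + (-3) = -7
e12 coeff = 2*2 - 2*(-4) = 4 - (-8) = 12
e13 coeff = 2*3 - (-1)*(-4) = 6 - 4 = 2
e23 coeff = 2*3 - (-1)*2 = 6 - (-2) = 8
uv = -7 + 12*e12 + 2*e13 + 8*e23


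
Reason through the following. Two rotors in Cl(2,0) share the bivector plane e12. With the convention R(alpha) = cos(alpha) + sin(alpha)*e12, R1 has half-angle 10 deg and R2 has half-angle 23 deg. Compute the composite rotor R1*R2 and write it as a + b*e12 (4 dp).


Same-plane rotors commute and their half-angles add:
R1*R2 = cos(a1 + a2) + sin(a1 + a2)*e12.
a1 + a2 = 10 + 23 = 33 deg
cos(33 deg) = 0.8387
sin(33 deg) = 0.5446
R1*R2 = 0.8387 + 0.5446*e12


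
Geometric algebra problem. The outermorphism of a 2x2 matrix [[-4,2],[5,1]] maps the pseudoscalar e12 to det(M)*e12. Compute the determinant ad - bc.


The outermorphism of a linear map f sends e1^e2 to f(e1)^f(e2).
f(e1) = -4*e1 + 5*e2
f(e2) = 2*e1 + 1*e2
f(e1) ^ f(e2) = (-4*e1 + 5*e2) ^ (2*e1 + 1*e2)
= (-4)*1*e12 + 5*2*e21
= (-4 - 10)*e12
= -14*e12
Coefficient = -14


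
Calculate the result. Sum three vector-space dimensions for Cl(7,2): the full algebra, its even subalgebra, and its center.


n = 7 + 2 = 9
Total dim = 2^9 = 512
Even subalgebra dim = 2^8 = 256
n is odd, so center dim = 2
Sum = 512 + 256 + 2 = 770


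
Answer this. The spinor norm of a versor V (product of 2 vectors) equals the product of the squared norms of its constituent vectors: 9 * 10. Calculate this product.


Spinor norm N(V) = |v1|^2 * |v2|^2 * ... * |v2|^2
= 9 * 10
Running product: 9, 90
N(V) = 90


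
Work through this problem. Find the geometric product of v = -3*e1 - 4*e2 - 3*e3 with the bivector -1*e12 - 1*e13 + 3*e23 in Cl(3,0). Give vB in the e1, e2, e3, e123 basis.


vB has grade-1 (vector) and grade-3 (trivector) parts: vB = (v _| B) + (v ^ B).
Vector part <vB>_1:
  e1: -v2*b12 - v3*b13 = -(-4)*(-1) - (-3)*(-1) = -7
  e2: v1*b12 - v3*b23 = (-3)*(-1) - (-3)*(3) = 12
  e3: v1*b13 + v2*b23 = (-3)*(-1) + (-4)*(3) = -9
Trivector part <vB>_3:
  e123: v1*b23 - v2*b13 + v3*b12 = (-3)*(3) - (-4)*(-1) + (-3)*(-1) = -10
vB = -7*e1 + 12*e2 - 9*e3 - 10*e123


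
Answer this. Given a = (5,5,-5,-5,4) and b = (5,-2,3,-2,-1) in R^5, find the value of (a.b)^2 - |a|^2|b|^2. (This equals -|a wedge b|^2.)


a . b = 5*5 + 5*(-2) + (-5)*3 + (-5)*(-2) + 4*(-1)
= 25 + (-10) + (-15) + 10 + (-4) = 6
|a|^2 = 5^2 + 5^2 + (-5)^2 + (-5)^2 + 4^2 = 116
|b|^2 = 5^2 + (-2)^2 + 3^2 + (-2)^2 + (-1)^2 = 43
(a.b)^2 = 6^2 = 36
|a|^2 * |b|^2 = 116 * 43 = 4988
Result = 36 - 4988 = -4952


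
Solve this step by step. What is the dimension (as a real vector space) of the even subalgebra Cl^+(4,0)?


Even subalgebra dimension = 2^(n-1)
n = 4 + 0 = 4
2^(4 - 1) = 2^3 = 8
Verification: sum of C(4,k) for even k = 1 + 6 + 1 = 8
Result = 8


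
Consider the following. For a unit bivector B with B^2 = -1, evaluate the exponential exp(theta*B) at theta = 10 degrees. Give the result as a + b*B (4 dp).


For a unit bivector B with B^2 = -1, the exponential series gives
e^(theta*B) = cos(theta) + sin(theta)*B (the GA analogue of Euler's formula).
theta = 10 degrees = 0.174533 rad
cos(10 deg) = 0.9848
sin(10 deg) = 0.1736
exp(theta*B) = 0.9848 + 0.1736*B


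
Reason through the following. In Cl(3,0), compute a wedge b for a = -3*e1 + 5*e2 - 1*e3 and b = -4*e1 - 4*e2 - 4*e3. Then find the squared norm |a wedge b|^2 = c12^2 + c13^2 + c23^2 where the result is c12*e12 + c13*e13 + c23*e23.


a wedge b = (a1*b2 - a2*b1)*e12 + (a1*b3 - a3*b1)*e13 + (a2*b3 - a3*b2)*e23
e12 coeff: (-3)*(-4) - 5*(-4) = 12 - (-20) = 32
e13 coeff: (-3)*(-4) - (-1)*(-4) = 12 - 4 = 8
e23 coeff: 5*(-4) - (-1)*(-4) = -20 - 4 = -24
|a wedge b|^2 = 32^2 + 8^2 + (-24)^2
= 1024 + 64 + 576
= 1664


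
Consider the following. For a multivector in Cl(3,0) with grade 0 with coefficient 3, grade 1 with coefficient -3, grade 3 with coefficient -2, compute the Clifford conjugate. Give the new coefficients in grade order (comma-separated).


Clifford conjugate sign for grade k: (-1)^(k(k+1)/2)
Grade 0: (-1)^(0*1/2) = (-1)^0 = 1, coeff 3 -> 3
Grade 1: (-1)^(1*2/2) = (-1)^1 = -1, coeff -3 -> 3
Grade 3: (-1)^(3*4/2) = (-1)^6 = 1, coeff -2 -> -2
Conjugated coefficients: 3, 3, -2


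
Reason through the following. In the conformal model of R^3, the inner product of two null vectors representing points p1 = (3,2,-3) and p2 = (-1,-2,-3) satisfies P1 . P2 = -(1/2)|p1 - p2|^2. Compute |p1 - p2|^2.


p1 - p2 = (4, 4, 0)
|p1 - p2|^2 = 4^2 + 4^2 + 0^2
= 16 + 16 + 0
= 32


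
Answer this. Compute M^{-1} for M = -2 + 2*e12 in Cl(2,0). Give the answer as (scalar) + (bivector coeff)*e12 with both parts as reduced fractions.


M = -2 + 2*e12, where e12^2 = -1.
Since M commutes with its reverse ~M = a - b*e12, M * ~M = a^2 - b^2*e12^2 = a^2 + b^2.
So M^{-1} = ~M / (a^2 + b^2) = (a - b*e12)/(a^2 + b^2).
a^2 + b^2 = 4 + 4 = 8
Scalar part = -2/8 = -1/4
Bivector coeff = -2/8 = -1/4
M^{-1} = -1/4 - 1/4*e12


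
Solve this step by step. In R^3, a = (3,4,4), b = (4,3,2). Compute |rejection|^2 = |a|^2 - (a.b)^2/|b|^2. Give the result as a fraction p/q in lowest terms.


|a|^2 = 3^2 + 4^2 + 4^2 = 41
|b|^2 = 4^2 + 3^2 + 2^2 = 29
a . b = 3*4 + 4*3 + 4*2 = 32
(a.b)^2 = 32^2 = 1024
|rej|^2 = 41 - 1024/29
= (1189 - 1024)/29
= 165/29
In lowest terms: 165/29


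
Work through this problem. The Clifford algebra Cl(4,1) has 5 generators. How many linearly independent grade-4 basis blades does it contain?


Number of grade-k basis blades in Cl(p,q) with n = p + q is C(n, k).
n = 4 + 1 = 5
C(5, 4) = 5! / (4! * 1!)
= 120 / (24 * 1)
= 5


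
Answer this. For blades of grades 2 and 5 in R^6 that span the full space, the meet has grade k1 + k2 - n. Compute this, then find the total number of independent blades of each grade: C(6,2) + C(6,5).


Meet grade = grade(A) + grade(B) - n
= 2 + 5 - 6 = 1
C(6,2) = 15
C(6,5) = 6
dim_A + dim_B = 15 + 6 = 21


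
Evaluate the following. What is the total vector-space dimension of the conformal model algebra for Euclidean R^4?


The conformal model of R^4 uses Cl(5,1): the 4 Euclidean generators plus two extra orthogonal generators e+ (e+^2 = +1) and e- (e-^2 = -1), from which the null vectors e0, einf are built.
Number of generators m = 4 + 2 = 6.
dim Cl(p,q) = 2^m = 2^6 = 64


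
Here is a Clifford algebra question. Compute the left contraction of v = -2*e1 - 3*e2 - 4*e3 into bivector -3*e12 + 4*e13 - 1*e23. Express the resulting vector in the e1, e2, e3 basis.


Left contraction v _| B = <vB>_1 (grade-1 part of the geometric product vB).
Using e1_|e12 = e2, e2_|e12 = -e1, e1_|e13 = e3, e3_|e13 = -e1, e2_|e23 = e3, e3_|e23 = -e2:
e1 coeff: -v2*b12 - v3*b13 = -(-3)*(-3) - (-4)*(4) = 7
e2 coeff: v1*b12 - v3*b23 = (-2)*(-3) - (-4)*(-1) = 2
e3 coeff: v1*b13 + v2*b23 = (-2)*(4) + (-3)*(-1) = -5
v _| B = 7*e1 + 2*e2 - 5*e3


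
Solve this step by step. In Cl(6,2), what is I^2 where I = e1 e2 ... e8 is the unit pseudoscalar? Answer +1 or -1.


The pseudoscalar I = e1...e_n (product of all n generators) of Cl(p,q) satisfies I^2 = (-1)^(q + n(n-1)/2).
p = 6, q = 2, n = p + q = 8
n(n-1)/2 = 8 * 7 / 2 = 28
Exponent = q + n(n-1)/2 = 2 + 28 = 30
I^2 = (-1)^30 = +1


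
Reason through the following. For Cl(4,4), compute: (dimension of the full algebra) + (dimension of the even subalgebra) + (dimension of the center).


n = 4 + 4 = 8
Total dim = 2^8 = 256
Even subalgebra dim = 2^7 = 128
n is even, so center dim = 1
Sum = 256 + 128 + 1 = 385


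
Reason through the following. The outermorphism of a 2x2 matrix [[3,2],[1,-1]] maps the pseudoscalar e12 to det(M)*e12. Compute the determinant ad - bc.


The outermorphism of a linear map f sends e1^e2 to f(e1)^f(e2).
f(e1) = 3*e1 + 1*e2
f(e2) = 2*e1 - 1*e2
f(e1) ^ f(e2) = (3*e1 + 1*e2) ^ (2*e1 - 1*e2)
= 3*(-1)*e12 + 1*2*e21
= (-3 - 2)*e12
= -5*e12
Coefficient = -5


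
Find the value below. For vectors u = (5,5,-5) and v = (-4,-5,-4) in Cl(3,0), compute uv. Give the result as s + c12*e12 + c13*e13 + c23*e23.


In Cl(3,0): e_i^2 = 1, e_ie_j = -e_je_i for i != j.
Scalar part = u . v = 5*(-4) + 5*(-5) + (-5)*(-4)
= -20 + (-25) + 20 = -25
e12 coeff = 5*(-5) - 5*(-4) = -25 - (-20) = -5
e13 coeff = 5*(-4) - (-5)*(-4) = -20 - 20 = -40
e23 coeff = 5*(-4) - (-5)*(-5) = -20 - 25 = -45
uv = -25 - 5*e12 - 40*e13 - 45*e23


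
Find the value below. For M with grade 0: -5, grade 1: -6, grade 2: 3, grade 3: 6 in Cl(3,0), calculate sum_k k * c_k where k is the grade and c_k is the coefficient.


Grade-weighted sum = sum of grade_k * coefficient_k
0*(-5) = 0
1*(-6) = -6
2*3 = 6
3*6 = 18
Total = 0 + (-6) + 6 + 18 = 18


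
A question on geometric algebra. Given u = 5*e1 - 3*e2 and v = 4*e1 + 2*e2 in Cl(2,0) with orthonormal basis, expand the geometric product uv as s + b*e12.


Expand: (5*e1 - 3*e2)(4*e1 + 2*e2)
= 5*4*e1e1 + 5*2*e1e2 + (-3)*4*e2e1 + (-3)*2*e2e2
Using e1^2 = e2^2 = 1, e2e1 = -e1e2:
Scalar part s = 5*4 + (-3)*2 = 20 + (-6) = 14
Bivector part b = 5*2 - (-3)*4 = 10 - (-12) = 22
uv = 14 + 22*e12


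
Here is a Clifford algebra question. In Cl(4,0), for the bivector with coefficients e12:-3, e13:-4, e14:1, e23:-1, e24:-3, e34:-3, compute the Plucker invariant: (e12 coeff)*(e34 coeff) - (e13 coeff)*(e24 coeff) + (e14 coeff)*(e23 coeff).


Plucker relation: af - be + cd
a*f = (-3)*(-3) = 9
b*e = (-4)*(-3) = 12
c*d = 1*(-1) = -1
af - be + cd = 9 - 12 + (-1)
= -4


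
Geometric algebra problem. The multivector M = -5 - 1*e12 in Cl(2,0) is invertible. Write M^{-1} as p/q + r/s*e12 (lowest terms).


M = -5 - 1*e12, where e12^2 = -1.
Since M commutes with its reverse ~M = a - b*e12, M * ~M = a^2 - b^2*e12^2 = a^2 + b^2.
So M^{-1} = ~M / (a^2 + b^2) = (a - b*e12)/(a^2 + b^2).
a^2 + b^2 = 25 + 1 = 26
Scalar part = -5/26 = -5/26
Bivector coeff = 1/26 = 1/26
M^{-1} = -5/26 + 1/26*e12


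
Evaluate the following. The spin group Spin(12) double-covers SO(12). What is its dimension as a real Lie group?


Spin(n) double-covers SO(n); both have Lie algebra so(n) of dimension n(n-1)/2.
n = 12
n(n-1) = 12 * 11 = 132
dim Spin(12) = 132/2 = 66


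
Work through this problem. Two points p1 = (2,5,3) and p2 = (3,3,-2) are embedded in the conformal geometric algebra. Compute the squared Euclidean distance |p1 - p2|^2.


p1 - p2 = (-1, 2, 5)
|p1 - p2|^2 = (-1)^2 + 2^2 + 5^2
= 1 + 4 + 25
= 30


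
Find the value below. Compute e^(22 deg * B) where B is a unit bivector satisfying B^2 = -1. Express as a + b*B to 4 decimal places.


For a unit bivector B with B^2 = -1, the exponential series gives
e^(theta*B) = cos(theta) + sin(theta)*B (the GA analogue of Euler's formula).
theta = 22 degrees = 0.383972 rad
cos(22 deg) = 0.9272
sin(22 deg) = 0.3746
exp(theta*B) = 0.9272 + 0.3746*B


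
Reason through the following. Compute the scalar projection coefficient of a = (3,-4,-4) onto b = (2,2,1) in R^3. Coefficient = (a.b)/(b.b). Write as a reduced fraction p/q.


Projection coefficient = (a . b) / (b . b)
a . b = 3*2 + (-4)*2 + (-4)*1
= 6 + (-8) + (-4) = -6
b . b = 2^2 + 2^2 + 1^2
= 4 + 4 + 1 = 9
Coefficient = -6/9
In lowest terms: -2/3


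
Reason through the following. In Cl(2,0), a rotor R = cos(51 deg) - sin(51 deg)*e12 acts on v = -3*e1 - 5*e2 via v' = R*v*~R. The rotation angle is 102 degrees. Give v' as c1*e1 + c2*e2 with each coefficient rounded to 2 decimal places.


Rotor R = cos(51deg) - sin(51deg)*e12
Rotation angle theta = 2 * 51 = 102 degrees
v' = R*v*~R rotates v by theta.
cos(102deg) = -0.2079, sin(102deg) = 0.9781
v'_1 = -3*cos(102deg) - (-5)*sin(102deg)
= -3*(-0.2079) - (-5)*0.9781
= 5.51
v'_2 = -3*sin(102deg) + (-5)*cos(102deg)
= -3*0.9781 + (-5)*(-0.2079)
= -1.89
v' = 5.51*e1 - 1.89*e2


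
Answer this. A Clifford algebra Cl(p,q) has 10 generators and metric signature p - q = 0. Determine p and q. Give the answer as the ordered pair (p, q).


We need p + q = 10 and p - q = 0.
Adding: 2p = 10 + 0 = 10, so p = 5.
Then q = 10 - 5 = 5.
(p, q) = (5, 5)
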